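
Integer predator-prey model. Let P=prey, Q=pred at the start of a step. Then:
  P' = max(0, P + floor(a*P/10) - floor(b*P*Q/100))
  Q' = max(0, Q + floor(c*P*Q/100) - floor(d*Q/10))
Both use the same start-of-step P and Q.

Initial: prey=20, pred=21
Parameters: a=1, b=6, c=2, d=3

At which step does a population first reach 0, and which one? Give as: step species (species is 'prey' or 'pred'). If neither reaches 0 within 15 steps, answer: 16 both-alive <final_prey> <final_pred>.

Step 1: prey: 20+2-25=0; pred: 21+8-6=23
First extinction: prey at step 1

Answer: 1 prey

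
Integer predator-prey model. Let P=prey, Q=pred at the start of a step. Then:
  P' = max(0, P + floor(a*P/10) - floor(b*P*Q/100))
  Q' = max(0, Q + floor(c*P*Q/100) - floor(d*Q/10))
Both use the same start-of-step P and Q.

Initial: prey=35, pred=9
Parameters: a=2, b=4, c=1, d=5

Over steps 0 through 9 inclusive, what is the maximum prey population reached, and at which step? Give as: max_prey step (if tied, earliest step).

Answer: 50 9

Derivation:
Step 1: prey: 35+7-12=30; pred: 9+3-4=8
Step 2: prey: 30+6-9=27; pred: 8+2-4=6
Step 3: prey: 27+5-6=26; pred: 6+1-3=4
Step 4: prey: 26+5-4=27; pred: 4+1-2=3
Step 5: prey: 27+5-3=29; pred: 3+0-1=2
Step 6: prey: 29+5-2=32; pred: 2+0-1=1
Step 7: prey: 32+6-1=37; pred: 1+0-0=1
Step 8: prey: 37+7-1=43; pred: 1+0-0=1
Step 9: prey: 43+8-1=50; pred: 1+0-0=1
Max prey = 50 at step 9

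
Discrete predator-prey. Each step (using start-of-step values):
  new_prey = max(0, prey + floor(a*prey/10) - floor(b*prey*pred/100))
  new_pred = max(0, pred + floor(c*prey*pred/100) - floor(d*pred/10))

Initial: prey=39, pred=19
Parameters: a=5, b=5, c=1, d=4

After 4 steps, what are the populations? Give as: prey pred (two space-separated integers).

Answer: 9 6

Derivation:
Step 1: prey: 39+19-37=21; pred: 19+7-7=19
Step 2: prey: 21+10-19=12; pred: 19+3-7=15
Step 3: prey: 12+6-9=9; pred: 15+1-6=10
Step 4: prey: 9+4-4=9; pred: 10+0-4=6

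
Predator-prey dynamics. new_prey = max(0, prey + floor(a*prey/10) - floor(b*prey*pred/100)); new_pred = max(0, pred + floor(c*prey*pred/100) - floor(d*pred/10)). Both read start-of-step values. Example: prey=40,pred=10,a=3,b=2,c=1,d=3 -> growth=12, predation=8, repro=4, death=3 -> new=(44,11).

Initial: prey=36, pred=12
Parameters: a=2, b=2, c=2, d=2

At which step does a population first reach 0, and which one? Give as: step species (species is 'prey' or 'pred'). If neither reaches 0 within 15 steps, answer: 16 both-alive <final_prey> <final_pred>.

Answer: 16 both-alive 1 7

Derivation:
Step 1: prey: 36+7-8=35; pred: 12+8-2=18
Step 2: prey: 35+7-12=30; pred: 18+12-3=27
Step 3: prey: 30+6-16=20; pred: 27+16-5=38
Step 4: prey: 20+4-15=9; pred: 38+15-7=46
Step 5: prey: 9+1-8=2; pred: 46+8-9=45
Step 6: prey: 2+0-1=1; pred: 45+1-9=37
Step 7: prey: 1+0-0=1; pred: 37+0-7=30
Step 8: prey: 1+0-0=1; pred: 30+0-6=24
Step 9: prey: 1+0-0=1; pred: 24+0-4=20
Step 10: prey: 1+0-0=1; pred: 20+0-4=16
Step 11: prey: 1+0-0=1; pred: 16+0-3=13
Step 12: prey: 1+0-0=1; pred: 13+0-2=11
Step 13: prey: 1+0-0=1; pred: 11+0-2=9
Step 14: prey: 1+0-0=1; pred: 9+0-1=8
Step 15: prey: 1+0-0=1; pred: 8+0-1=7
No extinction within 15 steps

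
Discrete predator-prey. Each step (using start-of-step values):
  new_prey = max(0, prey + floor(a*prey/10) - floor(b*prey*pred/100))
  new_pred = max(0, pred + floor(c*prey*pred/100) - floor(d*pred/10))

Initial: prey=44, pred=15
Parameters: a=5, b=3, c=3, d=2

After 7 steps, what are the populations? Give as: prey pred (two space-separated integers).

Answer: 0 46

Derivation:
Step 1: prey: 44+22-19=47; pred: 15+19-3=31
Step 2: prey: 47+23-43=27; pred: 31+43-6=68
Step 3: prey: 27+13-55=0; pred: 68+55-13=110
Step 4: prey: 0+0-0=0; pred: 110+0-22=88
Step 5: prey: 0+0-0=0; pred: 88+0-17=71
Step 6: prey: 0+0-0=0; pred: 71+0-14=57
Step 7: prey: 0+0-0=0; pred: 57+0-11=46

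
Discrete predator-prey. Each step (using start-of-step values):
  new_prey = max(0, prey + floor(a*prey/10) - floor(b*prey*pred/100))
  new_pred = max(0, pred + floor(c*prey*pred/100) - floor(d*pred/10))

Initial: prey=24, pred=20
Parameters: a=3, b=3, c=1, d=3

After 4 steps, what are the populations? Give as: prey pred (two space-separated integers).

Step 1: prey: 24+7-14=17; pred: 20+4-6=18
Step 2: prey: 17+5-9=13; pred: 18+3-5=16
Step 3: prey: 13+3-6=10; pred: 16+2-4=14
Step 4: prey: 10+3-4=9; pred: 14+1-4=11

Answer: 9 11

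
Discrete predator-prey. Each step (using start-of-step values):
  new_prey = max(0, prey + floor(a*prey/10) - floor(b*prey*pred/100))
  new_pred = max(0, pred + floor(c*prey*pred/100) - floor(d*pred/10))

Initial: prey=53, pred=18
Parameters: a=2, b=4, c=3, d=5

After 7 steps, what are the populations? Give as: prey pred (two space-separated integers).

Step 1: prey: 53+10-38=25; pred: 18+28-9=37
Step 2: prey: 25+5-37=0; pred: 37+27-18=46
Step 3: prey: 0+0-0=0; pred: 46+0-23=23
Step 4: prey: 0+0-0=0; pred: 23+0-11=12
Step 5: prey: 0+0-0=0; pred: 12+0-6=6
Step 6: prey: 0+0-0=0; pred: 6+0-3=3
Step 7: prey: 0+0-0=0; pred: 3+0-1=2

Answer: 0 2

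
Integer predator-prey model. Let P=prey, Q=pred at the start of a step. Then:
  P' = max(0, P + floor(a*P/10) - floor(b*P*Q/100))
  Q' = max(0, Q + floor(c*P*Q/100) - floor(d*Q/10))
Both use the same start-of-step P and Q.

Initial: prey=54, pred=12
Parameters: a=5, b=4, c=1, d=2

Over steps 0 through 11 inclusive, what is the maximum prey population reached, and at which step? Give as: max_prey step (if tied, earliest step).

Step 1: prey: 54+27-25=56; pred: 12+6-2=16
Step 2: prey: 56+28-35=49; pred: 16+8-3=21
Step 3: prey: 49+24-41=32; pred: 21+10-4=27
Step 4: prey: 32+16-34=14; pred: 27+8-5=30
Step 5: prey: 14+7-16=5; pred: 30+4-6=28
Step 6: prey: 5+2-5=2; pred: 28+1-5=24
Step 7: prey: 2+1-1=2; pred: 24+0-4=20
Step 8: prey: 2+1-1=2; pred: 20+0-4=16
Step 9: prey: 2+1-1=2; pred: 16+0-3=13
Step 10: prey: 2+1-1=2; pred: 13+0-2=11
Step 11: prey: 2+1-0=3; pred: 11+0-2=9
Max prey = 56 at step 1

Answer: 56 1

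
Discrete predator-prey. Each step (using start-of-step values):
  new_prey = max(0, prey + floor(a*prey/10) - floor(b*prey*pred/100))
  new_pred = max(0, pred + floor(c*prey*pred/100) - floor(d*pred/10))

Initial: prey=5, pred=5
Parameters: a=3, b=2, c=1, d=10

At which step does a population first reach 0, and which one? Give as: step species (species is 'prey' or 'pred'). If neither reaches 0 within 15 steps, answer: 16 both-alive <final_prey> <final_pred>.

Step 1: prey: 5+1-0=6; pred: 5+0-5=0
First extinction: pred at step 1

Answer: 1 pred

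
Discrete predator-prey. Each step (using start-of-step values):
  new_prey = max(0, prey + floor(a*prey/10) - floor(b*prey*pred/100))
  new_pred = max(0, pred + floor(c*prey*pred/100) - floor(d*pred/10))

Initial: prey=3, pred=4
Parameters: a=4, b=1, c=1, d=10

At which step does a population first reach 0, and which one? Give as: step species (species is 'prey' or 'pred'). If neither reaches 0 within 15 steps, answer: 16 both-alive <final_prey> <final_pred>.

Step 1: prey: 3+1-0=4; pred: 4+0-4=0
First extinction: pred at step 1

Answer: 1 pred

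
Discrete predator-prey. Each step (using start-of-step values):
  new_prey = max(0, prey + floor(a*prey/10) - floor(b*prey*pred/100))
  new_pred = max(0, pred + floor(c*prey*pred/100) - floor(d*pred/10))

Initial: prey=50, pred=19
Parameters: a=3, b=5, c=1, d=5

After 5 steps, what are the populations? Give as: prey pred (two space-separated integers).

Answer: 5 2

Derivation:
Step 1: prey: 50+15-47=18; pred: 19+9-9=19
Step 2: prey: 18+5-17=6; pred: 19+3-9=13
Step 3: prey: 6+1-3=4; pred: 13+0-6=7
Step 4: prey: 4+1-1=4; pred: 7+0-3=4
Step 5: prey: 4+1-0=5; pred: 4+0-2=2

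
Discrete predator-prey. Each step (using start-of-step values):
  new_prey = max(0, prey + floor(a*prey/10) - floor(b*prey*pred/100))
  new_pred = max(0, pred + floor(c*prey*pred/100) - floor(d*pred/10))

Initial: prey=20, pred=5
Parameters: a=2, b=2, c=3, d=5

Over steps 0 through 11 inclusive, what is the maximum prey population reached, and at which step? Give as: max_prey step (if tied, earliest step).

Step 1: prey: 20+4-2=22; pred: 5+3-2=6
Step 2: prey: 22+4-2=24; pred: 6+3-3=6
Step 3: prey: 24+4-2=26; pred: 6+4-3=7
Step 4: prey: 26+5-3=28; pred: 7+5-3=9
Step 5: prey: 28+5-5=28; pred: 9+7-4=12
Step 6: prey: 28+5-6=27; pred: 12+10-6=16
Step 7: prey: 27+5-8=24; pred: 16+12-8=20
Step 8: prey: 24+4-9=19; pred: 20+14-10=24
Step 9: prey: 19+3-9=13; pred: 24+13-12=25
Step 10: prey: 13+2-6=9; pred: 25+9-12=22
Step 11: prey: 9+1-3=7; pred: 22+5-11=16
Max prey = 28 at step 4

Answer: 28 4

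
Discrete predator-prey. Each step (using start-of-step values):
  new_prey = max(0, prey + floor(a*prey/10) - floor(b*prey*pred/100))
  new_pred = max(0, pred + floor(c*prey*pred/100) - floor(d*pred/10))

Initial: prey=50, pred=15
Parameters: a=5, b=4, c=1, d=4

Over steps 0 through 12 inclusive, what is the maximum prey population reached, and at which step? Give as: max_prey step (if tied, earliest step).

Answer: 52 12

Derivation:
Step 1: prey: 50+25-30=45; pred: 15+7-6=16
Step 2: prey: 45+22-28=39; pred: 16+7-6=17
Step 3: prey: 39+19-26=32; pred: 17+6-6=17
Step 4: prey: 32+16-21=27; pred: 17+5-6=16
Step 5: prey: 27+13-17=23; pred: 16+4-6=14
Step 6: prey: 23+11-12=22; pred: 14+3-5=12
Step 7: prey: 22+11-10=23; pred: 12+2-4=10
Step 8: prey: 23+11-9=25; pred: 10+2-4=8
Step 9: prey: 25+12-8=29; pred: 8+2-3=7
Step 10: prey: 29+14-8=35; pred: 7+2-2=7
Step 11: prey: 35+17-9=43; pred: 7+2-2=7
Step 12: prey: 43+21-12=52; pred: 7+3-2=8
Max prey = 52 at step 12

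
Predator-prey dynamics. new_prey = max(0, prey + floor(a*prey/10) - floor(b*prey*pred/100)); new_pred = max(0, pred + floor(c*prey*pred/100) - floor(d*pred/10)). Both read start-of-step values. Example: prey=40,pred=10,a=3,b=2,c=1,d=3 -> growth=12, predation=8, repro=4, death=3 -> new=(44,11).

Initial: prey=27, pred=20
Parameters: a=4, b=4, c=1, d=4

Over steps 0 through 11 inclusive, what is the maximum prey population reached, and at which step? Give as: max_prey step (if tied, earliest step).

Answer: 65 11

Derivation:
Step 1: prey: 27+10-21=16; pred: 20+5-8=17
Step 2: prey: 16+6-10=12; pred: 17+2-6=13
Step 3: prey: 12+4-6=10; pred: 13+1-5=9
Step 4: prey: 10+4-3=11; pred: 9+0-3=6
Step 5: prey: 11+4-2=13; pred: 6+0-2=4
Step 6: prey: 13+5-2=16; pred: 4+0-1=3
Step 7: prey: 16+6-1=21; pred: 3+0-1=2
Step 8: prey: 21+8-1=28; pred: 2+0-0=2
Step 9: prey: 28+11-2=37; pred: 2+0-0=2
Step 10: prey: 37+14-2=49; pred: 2+0-0=2
Step 11: prey: 49+19-3=65; pred: 2+0-0=2
Max prey = 65 at step 11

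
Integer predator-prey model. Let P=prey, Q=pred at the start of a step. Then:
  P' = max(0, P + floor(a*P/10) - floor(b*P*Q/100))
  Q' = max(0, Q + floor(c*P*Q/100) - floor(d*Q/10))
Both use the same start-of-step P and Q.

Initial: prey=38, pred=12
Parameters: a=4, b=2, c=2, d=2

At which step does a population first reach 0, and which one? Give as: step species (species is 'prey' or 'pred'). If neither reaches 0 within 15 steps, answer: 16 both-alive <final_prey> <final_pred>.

Answer: 5 prey

Derivation:
Step 1: prey: 38+15-9=44; pred: 12+9-2=19
Step 2: prey: 44+17-16=45; pred: 19+16-3=32
Step 3: prey: 45+18-28=35; pred: 32+28-6=54
Step 4: prey: 35+14-37=12; pred: 54+37-10=81
Step 5: prey: 12+4-19=0; pred: 81+19-16=84
First extinction: prey at step 5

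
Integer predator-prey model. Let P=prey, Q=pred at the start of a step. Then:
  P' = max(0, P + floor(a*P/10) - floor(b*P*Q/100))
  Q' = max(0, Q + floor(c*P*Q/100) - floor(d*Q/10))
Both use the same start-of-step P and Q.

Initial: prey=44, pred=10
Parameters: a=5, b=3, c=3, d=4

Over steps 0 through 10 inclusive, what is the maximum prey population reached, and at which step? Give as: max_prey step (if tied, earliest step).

Answer: 53 1

Derivation:
Step 1: prey: 44+22-13=53; pred: 10+13-4=19
Step 2: prey: 53+26-30=49; pred: 19+30-7=42
Step 3: prey: 49+24-61=12; pred: 42+61-16=87
Step 4: prey: 12+6-31=0; pred: 87+31-34=84
Step 5: prey: 0+0-0=0; pred: 84+0-33=51
Step 6: prey: 0+0-0=0; pred: 51+0-20=31
Step 7: prey: 0+0-0=0; pred: 31+0-12=19
Step 8: prey: 0+0-0=0; pred: 19+0-7=12
Step 9: prey: 0+0-0=0; pred: 12+0-4=8
Step 10: prey: 0+0-0=0; pred: 8+0-3=5
Max prey = 53 at step 1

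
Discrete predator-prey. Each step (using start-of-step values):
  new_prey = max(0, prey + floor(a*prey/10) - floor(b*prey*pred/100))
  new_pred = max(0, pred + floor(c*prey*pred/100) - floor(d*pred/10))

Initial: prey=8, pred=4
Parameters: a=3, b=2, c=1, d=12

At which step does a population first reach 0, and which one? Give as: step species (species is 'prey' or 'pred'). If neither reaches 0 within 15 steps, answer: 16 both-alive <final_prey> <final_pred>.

Answer: 1 pred

Derivation:
Step 1: prey: 8+2-0=10; pred: 4+0-4=0
First extinction: pred at step 1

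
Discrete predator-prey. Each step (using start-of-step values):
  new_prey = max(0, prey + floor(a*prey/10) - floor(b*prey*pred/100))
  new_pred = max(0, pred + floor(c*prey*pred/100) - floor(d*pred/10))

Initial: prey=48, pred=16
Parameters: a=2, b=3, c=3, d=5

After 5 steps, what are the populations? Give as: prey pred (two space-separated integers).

Answer: 0 9

Derivation:
Step 1: prey: 48+9-23=34; pred: 16+23-8=31
Step 2: prey: 34+6-31=9; pred: 31+31-15=47
Step 3: prey: 9+1-12=0; pred: 47+12-23=36
Step 4: prey: 0+0-0=0; pred: 36+0-18=18
Step 5: prey: 0+0-0=0; pred: 18+0-9=9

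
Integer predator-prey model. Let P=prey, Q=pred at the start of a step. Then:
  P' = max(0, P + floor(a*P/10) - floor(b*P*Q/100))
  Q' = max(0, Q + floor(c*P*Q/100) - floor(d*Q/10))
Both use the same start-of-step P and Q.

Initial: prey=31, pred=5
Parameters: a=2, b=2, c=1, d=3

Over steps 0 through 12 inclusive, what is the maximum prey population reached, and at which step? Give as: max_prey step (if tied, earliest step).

Answer: 54 7

Derivation:
Step 1: prey: 31+6-3=34; pred: 5+1-1=5
Step 2: prey: 34+6-3=37; pred: 5+1-1=5
Step 3: prey: 37+7-3=41; pred: 5+1-1=5
Step 4: prey: 41+8-4=45; pred: 5+2-1=6
Step 5: prey: 45+9-5=49; pred: 6+2-1=7
Step 6: prey: 49+9-6=52; pred: 7+3-2=8
Step 7: prey: 52+10-8=54; pred: 8+4-2=10
Step 8: prey: 54+10-10=54; pred: 10+5-3=12
Step 9: prey: 54+10-12=52; pred: 12+6-3=15
Step 10: prey: 52+10-15=47; pred: 15+7-4=18
Step 11: prey: 47+9-16=40; pred: 18+8-5=21
Step 12: prey: 40+8-16=32; pred: 21+8-6=23
Max prey = 54 at step 7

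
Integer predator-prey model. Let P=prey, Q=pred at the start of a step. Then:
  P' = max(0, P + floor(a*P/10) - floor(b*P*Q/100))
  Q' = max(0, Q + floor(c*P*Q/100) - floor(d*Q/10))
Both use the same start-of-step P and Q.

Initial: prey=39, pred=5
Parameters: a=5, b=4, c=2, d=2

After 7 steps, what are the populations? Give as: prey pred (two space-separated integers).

Answer: 0 47

Derivation:
Step 1: prey: 39+19-7=51; pred: 5+3-1=7
Step 2: prey: 51+25-14=62; pred: 7+7-1=13
Step 3: prey: 62+31-32=61; pred: 13+16-2=27
Step 4: prey: 61+30-65=26; pred: 27+32-5=54
Step 5: prey: 26+13-56=0; pred: 54+28-10=72
Step 6: prey: 0+0-0=0; pred: 72+0-14=58
Step 7: prey: 0+0-0=0; pred: 58+0-11=47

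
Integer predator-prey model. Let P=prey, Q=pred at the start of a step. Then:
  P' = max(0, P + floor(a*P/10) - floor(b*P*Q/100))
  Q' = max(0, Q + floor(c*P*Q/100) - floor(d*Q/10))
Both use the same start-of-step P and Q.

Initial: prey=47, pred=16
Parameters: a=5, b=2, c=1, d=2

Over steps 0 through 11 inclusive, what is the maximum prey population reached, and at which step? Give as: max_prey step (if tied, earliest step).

Answer: 60 2

Derivation:
Step 1: prey: 47+23-15=55; pred: 16+7-3=20
Step 2: prey: 55+27-22=60; pred: 20+11-4=27
Step 3: prey: 60+30-32=58; pred: 27+16-5=38
Step 4: prey: 58+29-44=43; pred: 38+22-7=53
Step 5: prey: 43+21-45=19; pred: 53+22-10=65
Step 6: prey: 19+9-24=4; pred: 65+12-13=64
Step 7: prey: 4+2-5=1; pred: 64+2-12=54
Step 8: prey: 1+0-1=0; pred: 54+0-10=44
Step 9: prey: 0+0-0=0; pred: 44+0-8=36
Step 10: prey: 0+0-0=0; pred: 36+0-7=29
Step 11: prey: 0+0-0=0; pred: 29+0-5=24
Max prey = 60 at step 2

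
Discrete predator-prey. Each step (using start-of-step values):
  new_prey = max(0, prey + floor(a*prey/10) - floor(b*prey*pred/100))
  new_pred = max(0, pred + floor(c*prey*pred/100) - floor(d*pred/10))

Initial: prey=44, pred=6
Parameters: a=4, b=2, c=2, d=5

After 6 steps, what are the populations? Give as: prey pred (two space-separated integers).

Answer: 0 118

Derivation:
Step 1: prey: 44+17-5=56; pred: 6+5-3=8
Step 2: prey: 56+22-8=70; pred: 8+8-4=12
Step 3: prey: 70+28-16=82; pred: 12+16-6=22
Step 4: prey: 82+32-36=78; pred: 22+36-11=47
Step 5: prey: 78+31-73=36; pred: 47+73-23=97
Step 6: prey: 36+14-69=0; pred: 97+69-48=118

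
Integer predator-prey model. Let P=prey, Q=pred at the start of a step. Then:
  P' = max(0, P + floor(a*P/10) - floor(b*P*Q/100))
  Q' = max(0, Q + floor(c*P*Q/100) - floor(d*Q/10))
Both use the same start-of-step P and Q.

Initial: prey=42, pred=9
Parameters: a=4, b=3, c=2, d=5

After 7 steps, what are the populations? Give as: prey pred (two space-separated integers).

Answer: 2 14

Derivation:
Step 1: prey: 42+16-11=47; pred: 9+7-4=12
Step 2: prey: 47+18-16=49; pred: 12+11-6=17
Step 3: prey: 49+19-24=44; pred: 17+16-8=25
Step 4: prey: 44+17-33=28; pred: 25+22-12=35
Step 5: prey: 28+11-29=10; pred: 35+19-17=37
Step 6: prey: 10+4-11=3; pred: 37+7-18=26
Step 7: prey: 3+1-2=2; pred: 26+1-13=14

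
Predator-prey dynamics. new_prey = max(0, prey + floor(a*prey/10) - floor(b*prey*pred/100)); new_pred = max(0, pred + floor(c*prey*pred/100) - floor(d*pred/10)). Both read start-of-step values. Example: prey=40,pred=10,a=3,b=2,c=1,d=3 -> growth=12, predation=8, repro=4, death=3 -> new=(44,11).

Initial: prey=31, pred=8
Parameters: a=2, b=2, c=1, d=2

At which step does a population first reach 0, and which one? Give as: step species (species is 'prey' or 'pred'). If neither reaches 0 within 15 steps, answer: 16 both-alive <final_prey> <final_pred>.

Step 1: prey: 31+6-4=33; pred: 8+2-1=9
Step 2: prey: 33+6-5=34; pred: 9+2-1=10
Step 3: prey: 34+6-6=34; pred: 10+3-2=11
Step 4: prey: 34+6-7=33; pred: 11+3-2=12
Step 5: prey: 33+6-7=32; pred: 12+3-2=13
Step 6: prey: 32+6-8=30; pred: 13+4-2=15
Step 7: prey: 30+6-9=27; pred: 15+4-3=16
Step 8: prey: 27+5-8=24; pred: 16+4-3=17
Step 9: prey: 24+4-8=20; pred: 17+4-3=18
Step 10: prey: 20+4-7=17; pred: 18+3-3=18
Step 11: prey: 17+3-6=14; pred: 18+3-3=18
Step 12: prey: 14+2-5=11; pred: 18+2-3=17
Step 13: prey: 11+2-3=10; pred: 17+1-3=15
Step 14: prey: 10+2-3=9; pred: 15+1-3=13
Step 15: prey: 9+1-2=8; pred: 13+1-2=12
No extinction within 15 steps

Answer: 16 both-alive 8 12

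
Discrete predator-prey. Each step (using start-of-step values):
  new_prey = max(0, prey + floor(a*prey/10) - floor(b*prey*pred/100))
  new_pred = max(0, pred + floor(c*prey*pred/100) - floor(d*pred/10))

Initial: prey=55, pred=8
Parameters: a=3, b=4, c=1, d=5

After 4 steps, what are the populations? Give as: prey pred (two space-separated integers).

Step 1: prey: 55+16-17=54; pred: 8+4-4=8
Step 2: prey: 54+16-17=53; pred: 8+4-4=8
Step 3: prey: 53+15-16=52; pred: 8+4-4=8
Step 4: prey: 52+15-16=51; pred: 8+4-4=8

Answer: 51 8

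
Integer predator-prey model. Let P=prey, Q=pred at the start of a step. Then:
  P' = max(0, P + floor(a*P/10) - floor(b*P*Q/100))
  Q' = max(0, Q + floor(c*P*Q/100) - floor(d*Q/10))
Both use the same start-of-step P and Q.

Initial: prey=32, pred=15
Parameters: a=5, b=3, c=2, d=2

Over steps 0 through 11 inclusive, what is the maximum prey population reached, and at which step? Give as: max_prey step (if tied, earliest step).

Step 1: prey: 32+16-14=34; pred: 15+9-3=21
Step 2: prey: 34+17-21=30; pred: 21+14-4=31
Step 3: prey: 30+15-27=18; pred: 31+18-6=43
Step 4: prey: 18+9-23=4; pred: 43+15-8=50
Step 5: prey: 4+2-6=0; pred: 50+4-10=44
Step 6: prey: 0+0-0=0; pred: 44+0-8=36
Step 7: prey: 0+0-0=0; pred: 36+0-7=29
Step 8: prey: 0+0-0=0; pred: 29+0-5=24
Step 9: prey: 0+0-0=0; pred: 24+0-4=20
Step 10: prey: 0+0-0=0; pred: 20+0-4=16
Step 11: prey: 0+0-0=0; pred: 16+0-3=13
Max prey = 34 at step 1

Answer: 34 1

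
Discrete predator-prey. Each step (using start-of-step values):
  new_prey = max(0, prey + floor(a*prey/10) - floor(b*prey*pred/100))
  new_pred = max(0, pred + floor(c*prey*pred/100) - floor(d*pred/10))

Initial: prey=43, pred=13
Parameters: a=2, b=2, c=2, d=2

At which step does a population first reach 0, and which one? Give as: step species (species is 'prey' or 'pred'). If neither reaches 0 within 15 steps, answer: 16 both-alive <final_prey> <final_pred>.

Answer: 5 prey

Derivation:
Step 1: prey: 43+8-11=40; pred: 13+11-2=22
Step 2: prey: 40+8-17=31; pred: 22+17-4=35
Step 3: prey: 31+6-21=16; pred: 35+21-7=49
Step 4: prey: 16+3-15=4; pred: 49+15-9=55
Step 5: prey: 4+0-4=0; pred: 55+4-11=48
First extinction: prey at step 5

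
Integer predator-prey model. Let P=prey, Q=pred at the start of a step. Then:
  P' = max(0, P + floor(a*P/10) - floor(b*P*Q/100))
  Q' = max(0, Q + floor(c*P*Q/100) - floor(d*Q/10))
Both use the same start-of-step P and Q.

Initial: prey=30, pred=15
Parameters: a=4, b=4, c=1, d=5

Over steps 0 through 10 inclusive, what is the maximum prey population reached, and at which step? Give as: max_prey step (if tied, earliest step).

Step 1: prey: 30+12-18=24; pred: 15+4-7=12
Step 2: prey: 24+9-11=22; pred: 12+2-6=8
Step 3: prey: 22+8-7=23; pred: 8+1-4=5
Step 4: prey: 23+9-4=28; pred: 5+1-2=4
Step 5: prey: 28+11-4=35; pred: 4+1-2=3
Step 6: prey: 35+14-4=45; pred: 3+1-1=3
Step 7: prey: 45+18-5=58; pred: 3+1-1=3
Step 8: prey: 58+23-6=75; pred: 3+1-1=3
Step 9: prey: 75+30-9=96; pred: 3+2-1=4
Step 10: prey: 96+38-15=119; pred: 4+3-2=5
Max prey = 119 at step 10

Answer: 119 10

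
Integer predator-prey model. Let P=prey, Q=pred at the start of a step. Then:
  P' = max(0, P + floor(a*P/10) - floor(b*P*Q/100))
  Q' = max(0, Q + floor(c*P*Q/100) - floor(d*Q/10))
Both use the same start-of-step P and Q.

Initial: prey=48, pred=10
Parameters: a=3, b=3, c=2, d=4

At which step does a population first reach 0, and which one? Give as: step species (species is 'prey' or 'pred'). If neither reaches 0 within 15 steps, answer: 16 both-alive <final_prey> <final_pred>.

Step 1: prey: 48+14-14=48; pred: 10+9-4=15
Step 2: prey: 48+14-21=41; pred: 15+14-6=23
Step 3: prey: 41+12-28=25; pred: 23+18-9=32
Step 4: prey: 25+7-24=8; pred: 32+16-12=36
Step 5: prey: 8+2-8=2; pred: 36+5-14=27
Step 6: prey: 2+0-1=1; pred: 27+1-10=18
Step 7: prey: 1+0-0=1; pred: 18+0-7=11
Step 8: prey: 1+0-0=1; pred: 11+0-4=7
Step 9: prey: 1+0-0=1; pred: 7+0-2=5
Step 10: prey: 1+0-0=1; pred: 5+0-2=3
Step 11: prey: 1+0-0=1; pred: 3+0-1=2
Step 12: prey: 1+0-0=1; pred: 2+0-0=2
Steps 13-15: state stable at prey=1, pred=2 (no change)
No extinction within 15 steps

Answer: 16 both-alive 1 2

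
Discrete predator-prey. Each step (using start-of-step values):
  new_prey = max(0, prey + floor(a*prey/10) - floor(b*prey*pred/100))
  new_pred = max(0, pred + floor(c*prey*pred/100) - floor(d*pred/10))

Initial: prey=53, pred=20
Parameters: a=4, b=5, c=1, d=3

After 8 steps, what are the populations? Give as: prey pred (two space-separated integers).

Step 1: prey: 53+21-53=21; pred: 20+10-6=24
Step 2: prey: 21+8-25=4; pred: 24+5-7=22
Step 3: prey: 4+1-4=1; pred: 22+0-6=16
Step 4: prey: 1+0-0=1; pred: 16+0-4=12
Step 5: prey: 1+0-0=1; pred: 12+0-3=9
Step 6: prey: 1+0-0=1; pred: 9+0-2=7
Step 7: prey: 1+0-0=1; pred: 7+0-2=5
Step 8: prey: 1+0-0=1; pred: 5+0-1=4

Answer: 1 4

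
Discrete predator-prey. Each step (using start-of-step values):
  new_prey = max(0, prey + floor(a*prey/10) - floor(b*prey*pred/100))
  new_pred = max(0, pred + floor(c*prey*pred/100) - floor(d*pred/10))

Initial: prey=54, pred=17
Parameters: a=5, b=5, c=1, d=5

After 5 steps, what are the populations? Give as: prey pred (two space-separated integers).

Step 1: prey: 54+27-45=36; pred: 17+9-8=18
Step 2: prey: 36+18-32=22; pred: 18+6-9=15
Step 3: prey: 22+11-16=17; pred: 15+3-7=11
Step 4: prey: 17+8-9=16; pred: 11+1-5=7
Step 5: prey: 16+8-5=19; pred: 7+1-3=5

Answer: 19 5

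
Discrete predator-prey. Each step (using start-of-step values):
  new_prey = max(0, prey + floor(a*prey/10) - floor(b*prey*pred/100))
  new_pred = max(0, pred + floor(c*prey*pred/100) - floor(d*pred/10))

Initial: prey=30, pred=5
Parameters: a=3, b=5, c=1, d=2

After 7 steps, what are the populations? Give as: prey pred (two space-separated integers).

Answer: 41 5

Derivation:
Step 1: prey: 30+9-7=32; pred: 5+1-1=5
Step 2: prey: 32+9-8=33; pred: 5+1-1=5
Step 3: prey: 33+9-8=34; pred: 5+1-1=5
Step 4: prey: 34+10-8=36; pred: 5+1-1=5
Step 5: prey: 36+10-9=37; pred: 5+1-1=5
Step 6: prey: 37+11-9=39; pred: 5+1-1=5
Step 7: prey: 39+11-9=41; pred: 5+1-1=5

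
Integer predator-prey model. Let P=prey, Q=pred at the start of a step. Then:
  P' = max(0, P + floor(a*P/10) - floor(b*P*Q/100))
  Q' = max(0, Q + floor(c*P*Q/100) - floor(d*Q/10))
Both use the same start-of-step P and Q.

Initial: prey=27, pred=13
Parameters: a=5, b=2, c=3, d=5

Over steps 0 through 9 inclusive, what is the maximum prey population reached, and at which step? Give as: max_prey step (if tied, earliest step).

Answer: 38 2

Derivation:
Step 1: prey: 27+13-7=33; pred: 13+10-6=17
Step 2: prey: 33+16-11=38; pred: 17+16-8=25
Step 3: prey: 38+19-19=38; pred: 25+28-12=41
Step 4: prey: 38+19-31=26; pred: 41+46-20=67
Step 5: prey: 26+13-34=5; pred: 67+52-33=86
Step 6: prey: 5+2-8=0; pred: 86+12-43=55
Step 7: prey: 0+0-0=0; pred: 55+0-27=28
Step 8: prey: 0+0-0=0; pred: 28+0-14=14
Step 9: prey: 0+0-0=0; pred: 14+0-7=7
Max prey = 38 at step 2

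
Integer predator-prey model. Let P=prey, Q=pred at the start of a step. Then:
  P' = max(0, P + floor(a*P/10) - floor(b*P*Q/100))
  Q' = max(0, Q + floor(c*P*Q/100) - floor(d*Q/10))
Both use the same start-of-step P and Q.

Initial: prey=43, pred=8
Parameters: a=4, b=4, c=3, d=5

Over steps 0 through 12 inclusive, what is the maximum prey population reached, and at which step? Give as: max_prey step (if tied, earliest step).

Answer: 47 1

Derivation:
Step 1: prey: 43+17-13=47; pred: 8+10-4=14
Step 2: prey: 47+18-26=39; pred: 14+19-7=26
Step 3: prey: 39+15-40=14; pred: 26+30-13=43
Step 4: prey: 14+5-24=0; pred: 43+18-21=40
Step 5: prey: 0+0-0=0; pred: 40+0-20=20
Step 6: prey: 0+0-0=0; pred: 20+0-10=10
Step 7: prey: 0+0-0=0; pred: 10+0-5=5
Step 8: prey: 0+0-0=0; pred: 5+0-2=3
Step 9: prey: 0+0-0=0; pred: 3+0-1=2
Step 10: prey: 0+0-0=0; pred: 2+0-1=1
Step 11: prey: 0+0-0=0; pred: 1+0-0=1
Step 12: prey: 0+0-0=0; pred: 1+0-0=1
Max prey = 47 at step 1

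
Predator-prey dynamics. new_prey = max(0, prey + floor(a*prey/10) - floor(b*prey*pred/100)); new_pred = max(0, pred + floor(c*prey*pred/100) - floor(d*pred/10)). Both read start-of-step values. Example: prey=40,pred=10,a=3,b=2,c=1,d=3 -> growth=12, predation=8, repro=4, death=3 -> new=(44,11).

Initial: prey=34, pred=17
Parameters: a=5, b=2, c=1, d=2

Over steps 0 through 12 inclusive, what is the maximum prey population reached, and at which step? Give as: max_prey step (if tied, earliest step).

Answer: 47 3

Derivation:
Step 1: prey: 34+17-11=40; pred: 17+5-3=19
Step 2: prey: 40+20-15=45; pred: 19+7-3=23
Step 3: prey: 45+22-20=47; pred: 23+10-4=29
Step 4: prey: 47+23-27=43; pred: 29+13-5=37
Step 5: prey: 43+21-31=33; pred: 37+15-7=45
Step 6: prey: 33+16-29=20; pred: 45+14-9=50
Step 7: prey: 20+10-20=10; pred: 50+10-10=50
Step 8: prey: 10+5-10=5; pred: 50+5-10=45
Step 9: prey: 5+2-4=3; pred: 45+2-9=38
Step 10: prey: 3+1-2=2; pred: 38+1-7=32
Step 11: prey: 2+1-1=2; pred: 32+0-6=26
Step 12: prey: 2+1-1=2; pred: 26+0-5=21
Max prey = 47 at step 3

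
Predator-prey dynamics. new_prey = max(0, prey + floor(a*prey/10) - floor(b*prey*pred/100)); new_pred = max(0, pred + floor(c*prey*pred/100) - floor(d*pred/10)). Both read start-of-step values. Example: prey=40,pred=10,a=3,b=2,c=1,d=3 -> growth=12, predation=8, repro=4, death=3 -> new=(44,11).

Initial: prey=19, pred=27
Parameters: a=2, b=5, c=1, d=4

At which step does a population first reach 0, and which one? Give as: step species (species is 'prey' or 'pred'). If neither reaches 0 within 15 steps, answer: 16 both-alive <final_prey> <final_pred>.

Step 1: prey: 19+3-25=0; pred: 27+5-10=22
First extinction: prey at step 1

Answer: 1 prey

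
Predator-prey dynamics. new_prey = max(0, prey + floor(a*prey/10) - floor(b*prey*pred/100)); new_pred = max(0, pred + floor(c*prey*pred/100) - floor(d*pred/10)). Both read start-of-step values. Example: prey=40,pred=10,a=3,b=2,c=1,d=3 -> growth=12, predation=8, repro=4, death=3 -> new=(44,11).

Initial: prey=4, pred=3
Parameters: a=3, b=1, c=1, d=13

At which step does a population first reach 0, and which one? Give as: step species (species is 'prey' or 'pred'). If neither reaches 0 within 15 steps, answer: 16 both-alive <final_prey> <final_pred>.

Step 1: prey: 4+1-0=5; pred: 3+0-3=0
First extinction: pred at step 1

Answer: 1 pred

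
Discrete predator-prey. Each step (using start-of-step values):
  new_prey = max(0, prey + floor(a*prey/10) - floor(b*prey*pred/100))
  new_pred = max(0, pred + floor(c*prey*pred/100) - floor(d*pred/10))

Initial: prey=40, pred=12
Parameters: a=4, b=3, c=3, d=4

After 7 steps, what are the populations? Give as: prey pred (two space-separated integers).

Step 1: prey: 40+16-14=42; pred: 12+14-4=22
Step 2: prey: 42+16-27=31; pred: 22+27-8=41
Step 3: prey: 31+12-38=5; pred: 41+38-16=63
Step 4: prey: 5+2-9=0; pred: 63+9-25=47
Step 5: prey: 0+0-0=0; pred: 47+0-18=29
Step 6: prey: 0+0-0=0; pred: 29+0-11=18
Step 7: prey: 0+0-0=0; pred: 18+0-7=11

Answer: 0 11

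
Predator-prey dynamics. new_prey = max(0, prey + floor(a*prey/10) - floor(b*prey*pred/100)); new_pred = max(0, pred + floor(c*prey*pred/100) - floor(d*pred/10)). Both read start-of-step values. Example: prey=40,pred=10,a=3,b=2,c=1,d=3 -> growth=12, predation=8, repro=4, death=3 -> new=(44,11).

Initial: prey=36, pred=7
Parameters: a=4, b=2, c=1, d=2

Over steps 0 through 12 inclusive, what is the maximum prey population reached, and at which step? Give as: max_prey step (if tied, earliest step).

Answer: 78 5

Derivation:
Step 1: prey: 36+14-5=45; pred: 7+2-1=8
Step 2: prey: 45+18-7=56; pred: 8+3-1=10
Step 3: prey: 56+22-11=67; pred: 10+5-2=13
Step 4: prey: 67+26-17=76; pred: 13+8-2=19
Step 5: prey: 76+30-28=78; pred: 19+14-3=30
Step 6: prey: 78+31-46=63; pred: 30+23-6=47
Step 7: prey: 63+25-59=29; pred: 47+29-9=67
Step 8: prey: 29+11-38=2; pred: 67+19-13=73
Step 9: prey: 2+0-2=0; pred: 73+1-14=60
Step 10: prey: 0+0-0=0; pred: 60+0-12=48
Step 11: prey: 0+0-0=0; pred: 48+0-9=39
Step 12: prey: 0+0-0=0; pred: 39+0-7=32
Max prey = 78 at step 5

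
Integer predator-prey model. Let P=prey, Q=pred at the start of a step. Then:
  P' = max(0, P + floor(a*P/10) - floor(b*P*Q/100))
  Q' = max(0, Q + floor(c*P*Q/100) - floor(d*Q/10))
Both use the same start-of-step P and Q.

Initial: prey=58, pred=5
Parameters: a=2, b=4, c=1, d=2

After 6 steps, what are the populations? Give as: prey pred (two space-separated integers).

Answer: 12 18

Derivation:
Step 1: prey: 58+11-11=58; pred: 5+2-1=6
Step 2: prey: 58+11-13=56; pred: 6+3-1=8
Step 3: prey: 56+11-17=50; pred: 8+4-1=11
Step 4: prey: 50+10-22=38; pred: 11+5-2=14
Step 5: prey: 38+7-21=24; pred: 14+5-2=17
Step 6: prey: 24+4-16=12; pred: 17+4-3=18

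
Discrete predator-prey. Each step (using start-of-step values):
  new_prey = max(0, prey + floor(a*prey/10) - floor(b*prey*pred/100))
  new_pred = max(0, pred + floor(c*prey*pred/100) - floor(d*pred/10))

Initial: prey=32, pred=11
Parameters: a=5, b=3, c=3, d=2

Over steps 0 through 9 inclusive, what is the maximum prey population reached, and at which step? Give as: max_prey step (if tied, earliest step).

Answer: 38 1

Derivation:
Step 1: prey: 32+16-10=38; pred: 11+10-2=19
Step 2: prey: 38+19-21=36; pred: 19+21-3=37
Step 3: prey: 36+18-39=15; pred: 37+39-7=69
Step 4: prey: 15+7-31=0; pred: 69+31-13=87
Step 5: prey: 0+0-0=0; pred: 87+0-17=70
Step 6: prey: 0+0-0=0; pred: 70+0-14=56
Step 7: prey: 0+0-0=0; pred: 56+0-11=45
Step 8: prey: 0+0-0=0; pred: 45+0-9=36
Step 9: prey: 0+0-0=0; pred: 36+0-7=29
Max prey = 38 at step 1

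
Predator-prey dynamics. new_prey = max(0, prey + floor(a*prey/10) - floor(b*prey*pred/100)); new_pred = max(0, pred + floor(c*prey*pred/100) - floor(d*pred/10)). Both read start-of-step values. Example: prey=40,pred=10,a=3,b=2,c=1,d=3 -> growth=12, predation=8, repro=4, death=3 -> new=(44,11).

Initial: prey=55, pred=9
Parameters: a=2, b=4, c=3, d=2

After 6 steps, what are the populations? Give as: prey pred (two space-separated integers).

Answer: 0 32

Derivation:
Step 1: prey: 55+11-19=47; pred: 9+14-1=22
Step 2: prey: 47+9-41=15; pred: 22+31-4=49
Step 3: prey: 15+3-29=0; pred: 49+22-9=62
Step 4: prey: 0+0-0=0; pred: 62+0-12=50
Step 5: prey: 0+0-0=0; pred: 50+0-10=40
Step 6: prey: 0+0-0=0; pred: 40+0-8=32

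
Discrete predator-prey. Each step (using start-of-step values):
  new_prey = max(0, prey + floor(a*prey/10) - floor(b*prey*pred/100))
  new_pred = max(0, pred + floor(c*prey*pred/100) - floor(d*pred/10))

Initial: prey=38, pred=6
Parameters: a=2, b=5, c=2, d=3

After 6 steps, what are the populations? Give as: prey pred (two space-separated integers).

Answer: 1 10

Derivation:
Step 1: prey: 38+7-11=34; pred: 6+4-1=9
Step 2: prey: 34+6-15=25; pred: 9+6-2=13
Step 3: prey: 25+5-16=14; pred: 13+6-3=16
Step 4: prey: 14+2-11=5; pred: 16+4-4=16
Step 5: prey: 5+1-4=2; pred: 16+1-4=13
Step 6: prey: 2+0-1=1; pred: 13+0-3=10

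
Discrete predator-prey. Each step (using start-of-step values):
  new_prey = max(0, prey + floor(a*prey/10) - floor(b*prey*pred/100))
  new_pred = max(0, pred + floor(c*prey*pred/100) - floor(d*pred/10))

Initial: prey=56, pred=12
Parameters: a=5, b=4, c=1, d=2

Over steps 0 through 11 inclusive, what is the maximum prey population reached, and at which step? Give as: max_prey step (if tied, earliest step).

Answer: 58 1

Derivation:
Step 1: prey: 56+28-26=58; pred: 12+6-2=16
Step 2: prey: 58+29-37=50; pred: 16+9-3=22
Step 3: prey: 50+25-44=31; pred: 22+11-4=29
Step 4: prey: 31+15-35=11; pred: 29+8-5=32
Step 5: prey: 11+5-14=2; pred: 32+3-6=29
Step 6: prey: 2+1-2=1; pred: 29+0-5=24
Step 7: prey: 1+0-0=1; pred: 24+0-4=20
Step 8: prey: 1+0-0=1; pred: 20+0-4=16
Step 9: prey: 1+0-0=1; pred: 16+0-3=13
Step 10: prey: 1+0-0=1; pred: 13+0-2=11
Step 11: prey: 1+0-0=1; pred: 11+0-2=9
Max prey = 58 at step 1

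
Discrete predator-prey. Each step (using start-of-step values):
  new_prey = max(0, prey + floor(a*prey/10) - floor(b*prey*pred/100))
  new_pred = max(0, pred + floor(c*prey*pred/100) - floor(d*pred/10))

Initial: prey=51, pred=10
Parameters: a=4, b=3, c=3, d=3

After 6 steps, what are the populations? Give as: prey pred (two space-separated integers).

Step 1: prey: 51+20-15=56; pred: 10+15-3=22
Step 2: prey: 56+22-36=42; pred: 22+36-6=52
Step 3: prey: 42+16-65=0; pred: 52+65-15=102
Step 4: prey: 0+0-0=0; pred: 102+0-30=72
Step 5: prey: 0+0-0=0; pred: 72+0-21=51
Step 6: prey: 0+0-0=0; pred: 51+0-15=36

Answer: 0 36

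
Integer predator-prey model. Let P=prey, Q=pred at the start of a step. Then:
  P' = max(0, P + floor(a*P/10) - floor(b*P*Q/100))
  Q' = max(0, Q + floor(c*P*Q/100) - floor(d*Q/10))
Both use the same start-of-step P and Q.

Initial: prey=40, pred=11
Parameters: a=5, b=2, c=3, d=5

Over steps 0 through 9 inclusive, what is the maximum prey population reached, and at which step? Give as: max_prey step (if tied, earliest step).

Answer: 59 2

Derivation:
Step 1: prey: 40+20-8=52; pred: 11+13-5=19
Step 2: prey: 52+26-19=59; pred: 19+29-9=39
Step 3: prey: 59+29-46=42; pred: 39+69-19=89
Step 4: prey: 42+21-74=0; pred: 89+112-44=157
Step 5: prey: 0+0-0=0; pred: 157+0-78=79
Step 6: prey: 0+0-0=0; pred: 79+0-39=40
Step 7: prey: 0+0-0=0; pred: 40+0-20=20
Step 8: prey: 0+0-0=0; pred: 20+0-10=10
Step 9: prey: 0+0-0=0; pred: 10+0-5=5
Max prey = 59 at step 2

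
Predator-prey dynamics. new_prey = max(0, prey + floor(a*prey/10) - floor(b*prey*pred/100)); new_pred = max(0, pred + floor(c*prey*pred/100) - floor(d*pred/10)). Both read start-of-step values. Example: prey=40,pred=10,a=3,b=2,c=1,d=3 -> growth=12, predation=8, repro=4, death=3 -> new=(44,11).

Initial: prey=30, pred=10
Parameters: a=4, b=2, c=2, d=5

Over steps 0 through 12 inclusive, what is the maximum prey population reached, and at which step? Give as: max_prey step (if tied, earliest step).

Step 1: prey: 30+12-6=36; pred: 10+6-5=11
Step 2: prey: 36+14-7=43; pred: 11+7-5=13
Step 3: prey: 43+17-11=49; pred: 13+11-6=18
Step 4: prey: 49+19-17=51; pred: 18+17-9=26
Step 5: prey: 51+20-26=45; pred: 26+26-13=39
Step 6: prey: 45+18-35=28; pred: 39+35-19=55
Step 7: prey: 28+11-30=9; pred: 55+30-27=58
Step 8: prey: 9+3-10=2; pred: 58+10-29=39
Step 9: prey: 2+0-1=1; pred: 39+1-19=21
Step 10: prey: 1+0-0=1; pred: 21+0-10=11
Step 11: prey: 1+0-0=1; pred: 11+0-5=6
Step 12: prey: 1+0-0=1; pred: 6+0-3=3
Max prey = 51 at step 4

Answer: 51 4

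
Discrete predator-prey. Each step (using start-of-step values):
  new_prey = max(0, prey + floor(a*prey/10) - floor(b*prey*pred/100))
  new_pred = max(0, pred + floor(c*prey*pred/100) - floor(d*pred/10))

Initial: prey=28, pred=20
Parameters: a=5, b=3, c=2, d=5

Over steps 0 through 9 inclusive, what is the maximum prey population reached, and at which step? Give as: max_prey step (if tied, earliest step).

Answer: 30 9

Derivation:
Step 1: prey: 28+14-16=26; pred: 20+11-10=21
Step 2: prey: 26+13-16=23; pred: 21+10-10=21
Step 3: prey: 23+11-14=20; pred: 21+9-10=20
Step 4: prey: 20+10-12=18; pred: 20+8-10=18
Step 5: prey: 18+9-9=18; pred: 18+6-9=15
Step 6: prey: 18+9-8=19; pred: 15+5-7=13
Step 7: prey: 19+9-7=21; pred: 13+4-6=11
Step 8: prey: 21+10-6=25; pred: 11+4-5=10
Step 9: prey: 25+12-7=30; pred: 10+5-5=10
Max prey = 30 at step 9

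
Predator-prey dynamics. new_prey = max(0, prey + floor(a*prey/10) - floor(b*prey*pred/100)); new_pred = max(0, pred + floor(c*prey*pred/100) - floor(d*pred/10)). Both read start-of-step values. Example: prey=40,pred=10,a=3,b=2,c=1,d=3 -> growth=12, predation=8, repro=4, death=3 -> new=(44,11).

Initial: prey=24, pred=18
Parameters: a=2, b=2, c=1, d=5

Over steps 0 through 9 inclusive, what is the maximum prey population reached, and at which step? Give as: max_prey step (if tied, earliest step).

Answer: 45 9

Derivation:
Step 1: prey: 24+4-8=20; pred: 18+4-9=13
Step 2: prey: 20+4-5=19; pred: 13+2-6=9
Step 3: prey: 19+3-3=19; pred: 9+1-4=6
Step 4: prey: 19+3-2=20; pred: 6+1-3=4
Step 5: prey: 20+4-1=23; pred: 4+0-2=2
Step 6: prey: 23+4-0=27; pred: 2+0-1=1
Step 7: prey: 27+5-0=32; pred: 1+0-0=1
Step 8: prey: 32+6-0=38; pred: 1+0-0=1
Step 9: prey: 38+7-0=45; pred: 1+0-0=1
Max prey = 45 at step 9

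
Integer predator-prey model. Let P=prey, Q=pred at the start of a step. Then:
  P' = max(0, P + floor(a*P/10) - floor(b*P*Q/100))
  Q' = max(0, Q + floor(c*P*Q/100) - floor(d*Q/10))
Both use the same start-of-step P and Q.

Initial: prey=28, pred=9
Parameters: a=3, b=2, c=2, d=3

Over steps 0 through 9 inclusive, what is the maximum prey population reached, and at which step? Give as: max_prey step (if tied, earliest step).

Answer: 33 2

Derivation:
Step 1: prey: 28+8-5=31; pred: 9+5-2=12
Step 2: prey: 31+9-7=33; pred: 12+7-3=16
Step 3: prey: 33+9-10=32; pred: 16+10-4=22
Step 4: prey: 32+9-14=27; pred: 22+14-6=30
Step 5: prey: 27+8-16=19; pred: 30+16-9=37
Step 6: prey: 19+5-14=10; pred: 37+14-11=40
Step 7: prey: 10+3-8=5; pred: 40+8-12=36
Step 8: prey: 5+1-3=3; pred: 36+3-10=29
Step 9: prey: 3+0-1=2; pred: 29+1-8=22
Max prey = 33 at step 2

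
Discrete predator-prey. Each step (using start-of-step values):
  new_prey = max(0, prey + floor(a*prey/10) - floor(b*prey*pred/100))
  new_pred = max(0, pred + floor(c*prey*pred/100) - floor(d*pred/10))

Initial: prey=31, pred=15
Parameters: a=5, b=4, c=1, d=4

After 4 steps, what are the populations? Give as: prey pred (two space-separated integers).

Step 1: prey: 31+15-18=28; pred: 15+4-6=13
Step 2: prey: 28+14-14=28; pred: 13+3-5=11
Step 3: prey: 28+14-12=30; pred: 11+3-4=10
Step 4: prey: 30+15-12=33; pred: 10+3-4=9

Answer: 33 9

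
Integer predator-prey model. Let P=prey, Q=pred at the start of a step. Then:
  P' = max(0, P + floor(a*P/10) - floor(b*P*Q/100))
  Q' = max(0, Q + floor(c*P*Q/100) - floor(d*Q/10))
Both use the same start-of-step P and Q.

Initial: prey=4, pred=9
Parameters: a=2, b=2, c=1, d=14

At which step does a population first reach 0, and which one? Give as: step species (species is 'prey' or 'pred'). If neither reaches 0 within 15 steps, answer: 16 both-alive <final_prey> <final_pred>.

Answer: 1 pred

Derivation:
Step 1: prey: 4+0-0=4; pred: 9+0-12=0
First extinction: pred at step 1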